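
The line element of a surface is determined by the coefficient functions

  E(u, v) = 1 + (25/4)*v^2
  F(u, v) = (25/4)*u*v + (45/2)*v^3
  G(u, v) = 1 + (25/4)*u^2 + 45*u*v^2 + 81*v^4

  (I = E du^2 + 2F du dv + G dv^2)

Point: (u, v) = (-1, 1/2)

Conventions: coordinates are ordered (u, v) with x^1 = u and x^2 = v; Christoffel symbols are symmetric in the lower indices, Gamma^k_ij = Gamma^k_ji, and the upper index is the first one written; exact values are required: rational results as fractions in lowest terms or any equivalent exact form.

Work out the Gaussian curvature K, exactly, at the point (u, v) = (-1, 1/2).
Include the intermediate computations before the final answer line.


E = 41/16, F = -5/16, G = 17/16, EG - F^2 = 21/8 at the point
E_u = 0, E_v = 25/4, F_u = 25/8, F_v = 85/8, G_u = -5/4, G_v = -9/2
E_vv = 25/2, F_uv = 25/4, G_uu = 25/2
Evaluate Brioschi's two determinant matrices M1, M2 and divide by (EG - F^2)^2.
M1 = [[-E_vv/2 + F_uv - G_uu/2, E_u/2, F_u - E_v/2], [F_v - G_u/2, E, F], [G_v/2, F, G]] = [[-25/4, 0, 0], [45/4, 41/16, -5/16], [-9/4, -5/16, 17/16]]; det M1 = -525/32
M2 = [[0, E_v/2, G_u/2], [E_v/2, E, F], [G_u/2, F, G]] = [[0, 25/8, -5/8], [25/8, 41/16, -5/16], [-5/8, -5/16, 17/16]]; det M2 = -325/32
det M1 - det M2 = -25/4; K = -25/4 / (21/8)^2 = -400/441

Answer: K = -400/441


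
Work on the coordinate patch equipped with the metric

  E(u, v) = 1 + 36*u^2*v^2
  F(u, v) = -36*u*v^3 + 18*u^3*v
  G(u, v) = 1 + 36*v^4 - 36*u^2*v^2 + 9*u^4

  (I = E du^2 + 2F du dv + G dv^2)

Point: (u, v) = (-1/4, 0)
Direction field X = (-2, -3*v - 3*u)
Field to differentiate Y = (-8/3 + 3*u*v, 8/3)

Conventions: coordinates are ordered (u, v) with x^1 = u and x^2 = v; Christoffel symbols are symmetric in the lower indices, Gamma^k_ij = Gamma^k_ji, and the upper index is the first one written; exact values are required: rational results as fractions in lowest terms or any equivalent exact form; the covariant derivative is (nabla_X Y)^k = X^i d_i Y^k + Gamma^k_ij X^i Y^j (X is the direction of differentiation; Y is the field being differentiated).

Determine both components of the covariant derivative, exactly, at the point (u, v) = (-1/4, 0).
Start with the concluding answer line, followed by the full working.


Answer: (nabla_X Y)^u = -9/16, (nabla_X Y)^v = 528/265

E = 1, F = 0, G = 265/256 at the point
E_u = 0, E_v = 0, F_u = 0, F_v = -9/32, G_u = -9/16, G_v = 0
EG - F^2 = 265/256;  g^inv = (256/265) * [[265/256, 0], [0, 1]]
first-kind symbols [ij,l] = (1/2)(d_i g_jl + d_j g_il - d_l g_ij): [uu,u] = E_u/2 = 0, [uu,v] = F_u - E_v/2 = 0, [uv,u] = E_v/2 = 0, [uv,v] = G_u/2 = -9/32, [vv,u] = F_v - G_u/2 = 0, [vv,v] = G_v/2 = 0
Gamma^u_ij = (G*[ij,u] - F*[ij,v])/(EG - F^2), Gamma^v_ij = (E*[ij,v] - F*[ij,u])/(EG - F^2)
Gamma_uuu = 0, Gamma_uuv = 0, Gamma_uvv = 0, Gamma_vuu = 0, Gamma_vuv = -72/265, Gamma_vvv = 0
X = (-2, 3/4), Y = (-8/3, 8/3) at the point


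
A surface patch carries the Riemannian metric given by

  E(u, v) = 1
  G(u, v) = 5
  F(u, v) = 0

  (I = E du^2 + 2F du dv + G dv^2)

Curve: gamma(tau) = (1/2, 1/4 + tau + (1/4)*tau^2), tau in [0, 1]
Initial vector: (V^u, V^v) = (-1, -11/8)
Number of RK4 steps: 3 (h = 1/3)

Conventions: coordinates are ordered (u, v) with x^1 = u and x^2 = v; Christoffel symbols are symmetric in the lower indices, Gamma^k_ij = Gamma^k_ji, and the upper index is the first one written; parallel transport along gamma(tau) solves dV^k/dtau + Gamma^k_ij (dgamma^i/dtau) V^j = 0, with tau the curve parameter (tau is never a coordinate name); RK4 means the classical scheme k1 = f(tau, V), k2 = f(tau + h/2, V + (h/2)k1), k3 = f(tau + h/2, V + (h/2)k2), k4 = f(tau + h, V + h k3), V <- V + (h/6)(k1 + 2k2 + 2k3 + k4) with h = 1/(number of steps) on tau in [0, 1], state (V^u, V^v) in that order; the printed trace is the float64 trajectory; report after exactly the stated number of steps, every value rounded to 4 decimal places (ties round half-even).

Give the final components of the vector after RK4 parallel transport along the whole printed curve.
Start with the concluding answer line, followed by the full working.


Answer: V^u = -1.0000, V^v = -1.3750

gamma'(tau) = (0, 1 + (1/2)*tau); f(tau, V)^k = -Gamma^k_ij(gamma(tau)) gamma'^i(tau) V^j; h = 1/3; intermediate values shown to 6 dp
curve data and Christoffel symbols at the stage parameters:
  tau = 0.000000: gamma = (0.500000, 0.250000), gamma' = (0.000000, 1.000000); Gamma_uuu = 0.000000, Gamma_uuv = 0.000000, Gamma_uvv = 0.000000, Gamma_vuu = 0.000000, Gamma_vuv = 0.000000, Gamma_vvv = 0.000000
  tau = 0.166667: gamma = (0.500000, 0.423611), gamma' = (0.000000, 1.083333); Gamma_uuu = 0.000000, Gamma_uuv = 0.000000, Gamma_uvv = 0.000000, Gamma_vuu = 0.000000, Gamma_vuv = 0.000000, Gamma_vvv = 0.000000
  tau = 0.333333: gamma = (0.500000, 0.611111), gamma' = (0.000000, 1.166667); Gamma_uuu = 0.000000, Gamma_uuv = 0.000000, Gamma_uvv = 0.000000, Gamma_vuu = 0.000000, Gamma_vuv = 0.000000, Gamma_vvv = 0.000000
  tau = 0.500000: gamma = (0.500000, 0.812500), gamma' = (0.000000, 1.250000); Gamma_uuu = 0.000000, Gamma_uuv = 0.000000, Gamma_uvv = 0.000000, Gamma_vuu = 0.000000, Gamma_vuv = 0.000000, Gamma_vvv = 0.000000
  tau = 0.666667: gamma = (0.500000, 1.027778), gamma' = (0.000000, 1.333333); Gamma_uuu = 0.000000, Gamma_uuv = 0.000000, Gamma_uvv = 0.000000, Gamma_vuu = 0.000000, Gamma_vuv = 0.000000, Gamma_vvv = 0.000000
  tau = 0.833333: gamma = (0.500000, 1.256944), gamma' = (0.000000, 1.416667); Gamma_uuu = 0.000000, Gamma_uuv = 0.000000, Gamma_uvv = 0.000000, Gamma_vuu = 0.000000, Gamma_vuv = 0.000000, Gamma_vvv = 0.000000
  tau = 1.000000: gamma = (0.500000, 1.500000), gamma' = (0.000000, 1.500000); Gamma_uuu = 0.000000, Gamma_uuv = 0.000000, Gamma_uvv = 0.000000, Gamma_vuu = 0.000000, Gamma_vuv = 0.000000, Gamma_vvv = 0.000000
step 0: V^u = -1.0000, V^v = -1.3750
step 1: k1 = (0.000000, 0.000000), k2 = (0.000000, 0.000000), k3 = (0.000000, 0.000000), k4 = (0.000000, 0.000000); V <- V + (h/6)(k1 + 2k2 + 2k3 + k4): V^u = -1.0000, V^v = -1.3750
step 2: k1 = (0.000000, 0.000000), k2 = (0.000000, 0.000000), k3 = (0.000000, 0.000000), k4 = (0.000000, 0.000000); V <- V + (h/6)(k1 + 2k2 + 2k3 + k4): V^u = -1.0000, V^v = -1.3750
step 3: k1 = (0.000000, 0.000000), k2 = (0.000000, 0.000000), k3 = (0.000000, 0.000000), k4 = (0.000000, 0.000000); V <- V + (h/6)(k1 + 2k2 + 2k3 + k4): V^u = -1.0000, V^v = -1.3750


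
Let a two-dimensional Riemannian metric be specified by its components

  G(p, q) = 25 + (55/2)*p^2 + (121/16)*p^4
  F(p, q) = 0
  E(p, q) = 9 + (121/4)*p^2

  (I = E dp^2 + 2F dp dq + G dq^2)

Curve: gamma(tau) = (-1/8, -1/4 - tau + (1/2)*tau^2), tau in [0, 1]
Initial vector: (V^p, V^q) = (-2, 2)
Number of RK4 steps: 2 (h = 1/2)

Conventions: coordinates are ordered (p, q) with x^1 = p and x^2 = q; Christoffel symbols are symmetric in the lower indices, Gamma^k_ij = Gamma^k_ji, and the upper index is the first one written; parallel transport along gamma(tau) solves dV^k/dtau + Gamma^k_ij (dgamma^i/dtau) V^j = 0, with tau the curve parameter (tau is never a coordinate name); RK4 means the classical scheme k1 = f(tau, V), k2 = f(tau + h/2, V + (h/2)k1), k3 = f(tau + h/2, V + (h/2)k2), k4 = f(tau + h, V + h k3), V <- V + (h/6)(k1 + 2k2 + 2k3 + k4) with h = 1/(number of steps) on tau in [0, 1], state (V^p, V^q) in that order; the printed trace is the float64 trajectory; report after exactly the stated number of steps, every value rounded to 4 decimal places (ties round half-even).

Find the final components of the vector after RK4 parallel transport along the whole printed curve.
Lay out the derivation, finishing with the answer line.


gamma'(tau) = (0, -1 + tau); f(tau, V)^k = -Gamma^k_ij(gamma(tau)) gamma'^i(tau) V^j; h = 1/2; intermediate values shown to 6 dp
curve data and Christoffel symbols at the stage parameters:
  tau = 0.000000: gamma = (-0.125000, -0.250000), gamma' = (0.000000, -1.000000); Gamma_ppp = -0.399175, Gamma_ppq = 0.000000, Gamma_pqq = 0.366005, Gamma_qpp = 0.000000, Gamma_qpq = -0.136328, Gamma_qqq = 0.000000
  tau = 0.250000: gamma = (-0.125000, -0.468750), gamma' = (0.000000, -0.750000); Gamma_ppp = -0.399175, Gamma_ppq = 0.000000, Gamma_pqq = 0.366005, Gamma_qpp = 0.000000, Gamma_qpq = -0.136328, Gamma_qqq = 0.000000
  tau = 0.500000: gamma = (-0.125000, -0.625000), gamma' = (0.000000, -0.500000); Gamma_ppp = -0.399175, Gamma_ppq = 0.000000, Gamma_pqq = 0.366005, Gamma_qpp = 0.000000, Gamma_qpq = -0.136328, Gamma_qqq = 0.000000
  tau = 0.750000: gamma = (-0.125000, -0.718750), gamma' = (0.000000, -0.250000); Gamma_ppp = -0.399175, Gamma_ppq = 0.000000, Gamma_pqq = 0.366005, Gamma_qpp = 0.000000, Gamma_qpq = -0.136328, Gamma_qqq = 0.000000
  tau = 1.000000: gamma = (-0.125000, -0.750000), gamma' = (0.000000, 0.000000); Gamma_ppp = -0.399175, Gamma_ppq = 0.000000, Gamma_pqq = 0.366005, Gamma_qpp = 0.000000, Gamma_qpq = -0.136328, Gamma_qqq = 0.000000
step 0: V^p = -2.0000, V^q = 2.0000
step 1: k1 = (0.732010, 0.272657), k2 = (0.567719, 0.185781), k3 = (0.561757, 0.189981), k4 = (0.383389, 0.117183); V <- V + (h/6)(k1 + 2k2 + 2k3 + k4): V^p = -1.7188, V^q = 2.0951
step 2: k1 = (0.383411, 0.117161), k2 = (0.194386, 0.055314), k3 = (0.192971, 0.056924), k4 = (0.000000, 0.000000); V <- V + (h/6)(k1 + 2k2 + 2k3 + k4): V^p = -1.6223, V^q = 2.1236

Answer: V^p = -1.6223, V^q = 2.1236


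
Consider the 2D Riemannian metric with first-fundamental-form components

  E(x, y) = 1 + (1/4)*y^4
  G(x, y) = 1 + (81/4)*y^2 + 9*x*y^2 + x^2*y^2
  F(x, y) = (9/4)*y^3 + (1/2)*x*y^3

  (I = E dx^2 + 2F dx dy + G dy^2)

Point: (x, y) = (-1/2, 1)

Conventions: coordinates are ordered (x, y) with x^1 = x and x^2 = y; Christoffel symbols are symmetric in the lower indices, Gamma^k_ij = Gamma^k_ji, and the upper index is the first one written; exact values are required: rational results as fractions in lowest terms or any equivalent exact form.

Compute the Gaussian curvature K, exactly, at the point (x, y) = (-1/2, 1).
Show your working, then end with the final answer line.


E = 5/4, F = 2, G = 17, EG - F^2 = 69/4 at the point
E_x = 0, E_y = 1, F_x = 1/2, F_y = 6, G_x = 8, G_y = 32
E_yy = 3, F_xy = 3/2, G_xx = 2
Using the Brioschi determinant formula for K from the metric derivatives:
M1 = [[-E_yy/2 + F_xy - G_xx/2, E_x/2, F_x - E_y/2], [F_y - G_x/2, E, F], [G_y/2, F, G]] = [[-1, 0, 0], [2, 5/4, 2], [16, 2, 17]]; det M1 = -69/4
M2 = [[0, E_y/2, G_x/2], [E_y/2, E, F], [G_x/2, F, G]] = [[0, 1/2, 4], [1/2, 5/4, 2], [4, 2, 17]]; det M2 = -65/4
det M1 - det M2 = -1; K = -1 / (69/4)^2 = -16/4761

Answer: K = -16/4761


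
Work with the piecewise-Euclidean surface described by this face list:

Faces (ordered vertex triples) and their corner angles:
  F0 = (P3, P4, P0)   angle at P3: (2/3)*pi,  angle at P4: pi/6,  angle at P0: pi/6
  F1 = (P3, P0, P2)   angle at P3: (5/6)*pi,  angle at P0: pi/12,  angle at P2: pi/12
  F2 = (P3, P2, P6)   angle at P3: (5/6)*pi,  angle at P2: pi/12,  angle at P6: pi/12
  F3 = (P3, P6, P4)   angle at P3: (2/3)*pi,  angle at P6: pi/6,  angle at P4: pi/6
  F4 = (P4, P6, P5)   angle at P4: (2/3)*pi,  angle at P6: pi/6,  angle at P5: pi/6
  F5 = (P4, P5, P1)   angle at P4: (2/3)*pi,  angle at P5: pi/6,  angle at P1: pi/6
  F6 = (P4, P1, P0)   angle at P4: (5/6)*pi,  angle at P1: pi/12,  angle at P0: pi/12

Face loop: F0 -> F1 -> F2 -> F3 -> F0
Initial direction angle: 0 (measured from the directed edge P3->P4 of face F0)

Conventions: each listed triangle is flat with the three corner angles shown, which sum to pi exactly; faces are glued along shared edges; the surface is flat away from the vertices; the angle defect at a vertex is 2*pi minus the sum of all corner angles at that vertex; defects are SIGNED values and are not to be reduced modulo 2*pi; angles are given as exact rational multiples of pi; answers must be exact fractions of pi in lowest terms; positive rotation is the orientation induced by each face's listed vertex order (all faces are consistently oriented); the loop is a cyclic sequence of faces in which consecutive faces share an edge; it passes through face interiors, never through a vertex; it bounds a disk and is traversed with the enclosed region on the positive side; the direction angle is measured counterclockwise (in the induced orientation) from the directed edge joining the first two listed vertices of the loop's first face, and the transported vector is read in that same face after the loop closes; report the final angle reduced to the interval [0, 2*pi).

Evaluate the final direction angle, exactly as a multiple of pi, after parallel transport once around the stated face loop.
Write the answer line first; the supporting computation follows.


Answer: final direction angle = pi

enclosed vertex P3: corner angles sum to 3*pi, defect = 2*pi - 3*pi = -pi
adding the enclosed defects to the starting angle (mod 2*pi, induced orientation) gives the holonomy
final angle = 0 - pi = pi (mod 2*pi)


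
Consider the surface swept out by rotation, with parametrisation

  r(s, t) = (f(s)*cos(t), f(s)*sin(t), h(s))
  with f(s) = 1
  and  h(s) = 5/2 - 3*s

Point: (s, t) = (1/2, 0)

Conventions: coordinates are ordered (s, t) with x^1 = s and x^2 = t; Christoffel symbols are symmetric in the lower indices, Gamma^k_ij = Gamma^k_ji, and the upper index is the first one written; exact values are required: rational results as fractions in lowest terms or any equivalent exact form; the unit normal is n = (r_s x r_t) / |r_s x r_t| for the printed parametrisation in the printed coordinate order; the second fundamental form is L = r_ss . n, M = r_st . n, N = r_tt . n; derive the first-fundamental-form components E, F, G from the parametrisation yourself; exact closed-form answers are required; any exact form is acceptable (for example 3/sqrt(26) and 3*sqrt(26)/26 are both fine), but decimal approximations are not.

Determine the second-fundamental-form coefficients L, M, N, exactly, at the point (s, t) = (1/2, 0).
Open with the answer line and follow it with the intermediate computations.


Answer: L = 0, M = 0, N = -1

f = 1, f' = 0, f'' = 0, h' = -3, h'' = 0
E = 9, F = 0, G = 1; answer radicand W^2 = 9
unnormalised second-form numerators: l = 0, m = 0, n = -3; L = l/sqrt(9), and similarly M = m/sqrt(W^2), N = n/sqrt(W^2)


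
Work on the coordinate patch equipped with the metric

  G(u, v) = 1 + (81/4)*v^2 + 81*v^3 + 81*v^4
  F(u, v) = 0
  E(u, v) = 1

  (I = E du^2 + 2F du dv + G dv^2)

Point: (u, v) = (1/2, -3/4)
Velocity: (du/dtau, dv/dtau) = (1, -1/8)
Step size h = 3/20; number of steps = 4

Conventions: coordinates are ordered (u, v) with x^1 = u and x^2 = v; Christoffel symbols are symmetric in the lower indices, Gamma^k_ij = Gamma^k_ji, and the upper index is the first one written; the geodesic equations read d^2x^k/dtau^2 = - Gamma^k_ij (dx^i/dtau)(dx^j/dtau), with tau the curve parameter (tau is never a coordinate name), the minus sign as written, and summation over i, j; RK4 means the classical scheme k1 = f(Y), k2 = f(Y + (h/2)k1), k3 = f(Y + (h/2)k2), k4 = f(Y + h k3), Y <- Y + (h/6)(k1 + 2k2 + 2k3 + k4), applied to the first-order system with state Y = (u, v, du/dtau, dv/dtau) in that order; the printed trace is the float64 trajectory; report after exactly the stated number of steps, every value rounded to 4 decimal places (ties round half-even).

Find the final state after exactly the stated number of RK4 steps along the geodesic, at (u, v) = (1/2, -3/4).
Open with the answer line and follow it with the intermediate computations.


Answer: u = 1.1000, v = -0.8158, du/dtau = 1.0000, dv/dtau = -0.0971

f(Y) = (du/dtau, dv/dtau, -Gamma^u_ij Y'^i Y'^j, -Gamma^v_ij Y'^i Y'^j) with the Gammas evaluated at the stage position; h = 0.150000; intermediate values shown to 6 dp
step 0: u = 0.5000, v = -0.7500, du/dtau = 1.0000, dv/dtau = -0.1250
step 1:
  k1: at (u, v) = (0.500000, -0.750000), (du/dtau, dv/dtau) = (1.000000, -0.125000); Gamma_uuu = 0.000000, Gamma_uuv = 0.000000, Gamma_uvv = 0.000000, Gamma_vuu = 0.000000, Gamma_vuv = 0.000000, Gamma_vvv = -3.947208; k1 = (1.000000, -0.125000, 0.000000, 0.061675)
  k2: at (u, v) = (0.575000, -0.759375), (du/dtau, dv/dtau) = (1.000000, -0.120374); Gamma_uuu = 0.000000, Gamma_uuv = 0.000000, Gamma_uvv = 0.000000, Gamma_vuu = 0.000000, Gamma_vuv = 0.000000, Gamma_vvv = -3.923655; k2 = (1.000000, -0.120374, 0.000000, 0.056854)
  k3: at (u, v) = (0.575000, -0.759028), (du/dtau, dv/dtau) = (1.000000, -0.120736); Gamma_uuu = 0.000000, Gamma_uuv = 0.000000, Gamma_uvv = 0.000000, Gamma_vuu = 0.000000, Gamma_vuv = 0.000000, Gamma_vvv = -3.924620; k3 = (1.000000, -0.120736, 0.000000, 0.057210)
  k4: at (u, v) = (0.650000, -0.768110), (du/dtau, dv/dtau) = (1.000000, -0.116419); Gamma_uuu = 0.000000, Gamma_uuv = 0.000000, Gamma_uvv = 0.000000, Gamma_vuu = 0.000000, Gamma_vuv = 0.000000, Gamma_vvv = -3.897225; k4 = (1.000000, -0.116419, 0.000000, 0.052820)
  Y <- Y + (h/6)(k1 + 2k2 + 2k3 + k4): u = 0.6500, v = -0.7681, du/dtau = 1.0000, dv/dtau = -0.1164
step 2:
  k1: at (u, v) = (0.650000, -0.768091), (du/dtau, dv/dtau) = (1.000000, -0.116434); Gamma_uuu = 0.000000, Gamma_uuv = 0.000000, Gamma_uvv = 0.000000, Gamma_vuu = 0.000000, Gamma_vuv = 0.000000, Gamma_vvv = -3.897288; k1 = (1.000000, -0.116434, 0.000000, 0.052835)
  k2: at (u, v) = (0.725000, -0.776824), (du/dtau, dv/dtau) = (1.000000, -0.112472); Gamma_uuu = 0.000000, Gamma_uuv = 0.000000, Gamma_uvv = 0.000000, Gamma_vuu = 0.000000, Gamma_vuv = 0.000000, Gamma_vvv = -3.867257; k2 = (1.000000, -0.112472, 0.000000, 0.048920)
  k3: at (u, v) = (0.725000, -0.776526), (du/dtau, dv/dtau) = (1.000000, -0.112765); Gamma_uuu = 0.000000, Gamma_uuv = 0.000000, Gamma_uvv = 0.000000, Gamma_vuu = 0.000000, Gamma_vuv = 0.000000, Gamma_vvv = -3.868332; k3 = (1.000000, -0.112765, 0.000000, 0.049190)
  k4: at (u, v) = (0.800000, -0.785006), (du/dtau, dv/dtau) = (1.000000, -0.109056); Gamma_uuu = 0.000000, Gamma_uuv = 0.000000, Gamma_uvv = 0.000000, Gamma_vuu = 0.000000, Gamma_vuv = 0.000000, Gamma_vvv = -3.836376; k4 = (1.000000, -0.109056, 0.000000, 0.045627)
  Y <- Y + (h/6)(k1 + 2k2 + 2k3 + k4): u = 0.8000, v = -0.7850, du/dtau = 1.0000, dv/dtau = -0.1091
step 3:
  k1: at (u, v) = (0.800000, -0.784990), (du/dtau, dv/dtau) = (1.000000, -0.109067); Gamma_uuu = 0.000000, Gamma_uuv = 0.000000, Gamma_uvv = 0.000000, Gamma_vuu = 0.000000, Gamma_vuv = 0.000000, Gamma_vvv = -3.836438; k1 = (1.000000, -0.109067, 0.000000, 0.045637)
  k2: at (u, v) = (0.875000, -0.793170), (du/dtau, dv/dtau) = (1.000000, -0.105645); Gamma_uuu = 0.000000, Gamma_uuv = 0.000000, Gamma_uvv = 0.000000, Gamma_vuu = 0.000000, Gamma_vuv = 0.000000, Gamma_vvv = -3.803369; k2 = (1.000000, -0.105645, 0.000000, 0.042449)
  k3: at (u, v) = (0.875000, -0.792913), (du/dtau, dv/dtau) = (1.000000, -0.105884); Gamma_uuu = 0.000000, Gamma_uuv = 0.000000, Gamma_uvv = 0.000000, Gamma_vuu = 0.000000, Gamma_vuv = 0.000000, Gamma_vvv = -3.804436; k3 = (1.000000, -0.105884, 0.000000, 0.042653)
  k4: at (u, v) = (0.950000, -0.800873), (du/dtau, dv/dtau) = (1.000000, -0.102669); Gamma_uuu = 0.000000, Gamma_uuv = 0.000000, Gamma_uvv = 0.000000, Gamma_vuu = 0.000000, Gamma_vuv = 0.000000, Gamma_vvv = -3.770570; k4 = (1.000000, -0.102669, 0.000000, 0.039746)
  Y <- Y + (h/6)(k1 + 2k2 + 2k3 + k4): u = 0.9500, v = -0.8009, du/dtau = 1.0000, dv/dtau = -0.1027
step 4:
  k1: at (u, v) = (0.950000, -0.800860), (du/dtau, dv/dtau) = (1.000000, -0.102678); Gamma_uuu = 0.000000, Gamma_uuv = 0.000000, Gamma_uvv = 0.000000, Gamma_vuu = 0.000000, Gamma_vuv = 0.000000, Gamma_vvv = -3.770626; k1 = (1.000000, -0.102678, 0.000000, 0.039753)
  k2: at (u, v) = (1.025000, -0.808561), (du/dtau, dv/dtau) = (1.000000, -0.099696); Gamma_uuu = 0.000000, Gamma_uuv = 0.000000, Gamma_uvv = 0.000000, Gamma_vuu = 0.000000, Gamma_vuv = 0.000000, Gamma_vvv = -3.736520; k2 = (1.000000, -0.099696, 0.000000, 0.037139)
  k3: at (u, v) = (1.025000, -0.808337), (du/dtau, dv/dtau) = (1.000000, -0.099892); Gamma_uuu = 0.000000, Gamma_uuv = 0.000000, Gamma_uvv = 0.000000, Gamma_vuu = 0.000000, Gamma_vuv = 0.000000, Gamma_vvv = -3.737527; k3 = (1.000000, -0.099892, 0.000000, 0.037295)
  k4: at (u, v) = (1.100000, -0.815844), (du/dtau, dv/dtau) = (1.000000, -0.097084); Gamma_uuu = 0.000000, Gamma_uuv = 0.000000, Gamma_uvv = 0.000000, Gamma_vuu = 0.000000, Gamma_vuv = 0.000000, Gamma_vvv = -3.703284; k4 = (1.000000, -0.097084, 0.000000, 0.034904)
  Y <- Y + (h/6)(k1 + 2k2 + 2k3 + k4): u = 1.1000, v = -0.8158, du/dtau = 1.0000, dv/dtau = -0.0971


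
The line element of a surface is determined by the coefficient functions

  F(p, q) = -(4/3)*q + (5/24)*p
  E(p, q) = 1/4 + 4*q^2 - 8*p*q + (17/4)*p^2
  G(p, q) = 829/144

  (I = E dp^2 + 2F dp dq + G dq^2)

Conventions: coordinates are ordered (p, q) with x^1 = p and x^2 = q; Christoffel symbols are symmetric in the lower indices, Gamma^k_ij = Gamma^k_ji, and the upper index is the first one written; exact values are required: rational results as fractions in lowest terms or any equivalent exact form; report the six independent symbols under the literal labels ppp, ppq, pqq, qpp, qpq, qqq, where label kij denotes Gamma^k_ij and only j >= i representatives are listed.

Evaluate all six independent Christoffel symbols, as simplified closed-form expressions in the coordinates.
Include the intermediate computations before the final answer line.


E = 1/4 + 4*q^2 - 8*p*q + (17/4)*p^2; F = -(4/3)*q + (5/24)*p; G = 829/144
Gamma^k_ij = (1/2) g^{kl} (d_i g_jl + d_j g_il - d_l g_ij), with g^inv = (1/(EG-F^2)) [[G, -F], [-F, E]]
first partials: E_p = -8*q + (17/2)*p, E_q = 8*q - 8*p, F_p = 5/24, F_q = -4/3, G_p = 0, G_q = 0
D = EG - F^2 = 829/576 + (85/4)*q^2 - (91/2)*p*q + (3517/144)*p^2
expanded: Gamma^p_pp = (G E_p - 2F F_p + F E_q)/(2D), Gamma^p_pq = (G E_q - F G_p)/(2D), Gamma^p_qq = (2G F_q - G G_p - F G_q)/(2D), Gamma^q_pp = (2E F_p - E E_q - F E_p)/(2D), Gamma^q_pq = (E G_p - F E_q)/(2D), Gamma^q_qq = (E G_q - 2F F_q + F G_p)/(2D); substitute and cancel common factors

Answer: Gamma_ppp = (-480*p^2 + 3552*p*q + 14068*p - 3072*q^2 - 13104*q)/(14068*p^2 - 26208*p*q + 12240*q^2 + 829), Gamma_ppq = (-13264*p + 13264*q)/(14068*p^2 - 26208*p*q + 12240*q^2 + 829), Gamma_pqq = -13264/(42204*p^2 - 78624*p*q + 36720*q^2 + 2487), Gamma_qpp = (9792*p^3 - 28224*p^2*q + 27648*p*q^2 + 2784*p*q + 576*p - 9216*q^3 - 2592*q^2 - 576*q + 30)/(14068*p^2 - 26208*p*q + 12240*q^2 + 829), Gamma_qpq = (480*p^2 - 3552*p*q + 3072*q^2)/(14068*p^2 - 26208*p*q + 12240*q^2 + 829), Gamma_qqq = (160*p - 1024*q)/(14068*p^2 - 26208*p*q + 12240*q^2 + 829)


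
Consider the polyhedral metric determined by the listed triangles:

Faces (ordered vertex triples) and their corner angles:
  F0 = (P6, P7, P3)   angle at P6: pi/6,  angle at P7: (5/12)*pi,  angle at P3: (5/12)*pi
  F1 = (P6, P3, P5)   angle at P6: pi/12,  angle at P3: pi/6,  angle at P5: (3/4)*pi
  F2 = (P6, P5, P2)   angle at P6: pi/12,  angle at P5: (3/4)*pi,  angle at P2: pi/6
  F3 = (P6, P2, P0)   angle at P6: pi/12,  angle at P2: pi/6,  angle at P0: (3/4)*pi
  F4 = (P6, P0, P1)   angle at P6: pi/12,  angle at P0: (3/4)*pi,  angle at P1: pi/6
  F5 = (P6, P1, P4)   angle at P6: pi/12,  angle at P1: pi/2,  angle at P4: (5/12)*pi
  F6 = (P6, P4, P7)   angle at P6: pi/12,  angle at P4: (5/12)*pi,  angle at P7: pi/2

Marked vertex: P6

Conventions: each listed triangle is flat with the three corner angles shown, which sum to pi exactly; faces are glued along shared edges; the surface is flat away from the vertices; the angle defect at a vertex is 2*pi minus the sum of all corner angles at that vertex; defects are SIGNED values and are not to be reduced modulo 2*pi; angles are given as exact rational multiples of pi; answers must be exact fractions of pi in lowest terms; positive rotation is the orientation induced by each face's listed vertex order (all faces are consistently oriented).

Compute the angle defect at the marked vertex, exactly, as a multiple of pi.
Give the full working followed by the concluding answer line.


Sum of corner angles at P6: (2/3)*pi
defect = 2*pi - (2/3)*pi

Answer: defect(P6) = (4/3)*pi


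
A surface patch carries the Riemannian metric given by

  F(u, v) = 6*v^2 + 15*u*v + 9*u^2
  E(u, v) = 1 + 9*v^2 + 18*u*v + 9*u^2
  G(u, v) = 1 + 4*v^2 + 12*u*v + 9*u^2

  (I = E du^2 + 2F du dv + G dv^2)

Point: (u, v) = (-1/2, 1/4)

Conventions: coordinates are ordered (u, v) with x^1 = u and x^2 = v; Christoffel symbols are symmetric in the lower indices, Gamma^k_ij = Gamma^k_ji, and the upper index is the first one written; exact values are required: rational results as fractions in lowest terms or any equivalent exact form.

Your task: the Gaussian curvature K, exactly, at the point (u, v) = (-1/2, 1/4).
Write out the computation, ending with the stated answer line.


E = 25/16, F = 3/4, G = 2, EG - F^2 = 41/16 at the point
E_u = -9/2, E_v = -9/2, F_u = -21/4, F_v = -9/2, G_u = -6, G_v = -4
E_vv = 18, F_uv = 15, G_uu = 18
The intrinsic route: Brioschi's K = (det M1 - det M2)/(EG - F^2)^2.
M1 = [[-E_vv/2 + F_uv - G_uu/2, E_u/2, F_u - E_v/2], [F_v - G_u/2, E, F], [G_v/2, F, G]] = [[-3, -9/4, -3], [-3/2, 25/16, 3/4], [-2, 3/4, 2]]; det M1 = -273/16
M2 = [[0, E_v/2, G_u/2], [E_v/2, E, F], [G_u/2, F, G]] = [[0, -9/4, -3], [-9/4, 25/16, 3/4], [-3, 3/4, 2]]; det M2 = -225/16
det M1 - det M2 = -3; K = -3 / (41/16)^2 = -768/1681

Answer: K = -768/1681


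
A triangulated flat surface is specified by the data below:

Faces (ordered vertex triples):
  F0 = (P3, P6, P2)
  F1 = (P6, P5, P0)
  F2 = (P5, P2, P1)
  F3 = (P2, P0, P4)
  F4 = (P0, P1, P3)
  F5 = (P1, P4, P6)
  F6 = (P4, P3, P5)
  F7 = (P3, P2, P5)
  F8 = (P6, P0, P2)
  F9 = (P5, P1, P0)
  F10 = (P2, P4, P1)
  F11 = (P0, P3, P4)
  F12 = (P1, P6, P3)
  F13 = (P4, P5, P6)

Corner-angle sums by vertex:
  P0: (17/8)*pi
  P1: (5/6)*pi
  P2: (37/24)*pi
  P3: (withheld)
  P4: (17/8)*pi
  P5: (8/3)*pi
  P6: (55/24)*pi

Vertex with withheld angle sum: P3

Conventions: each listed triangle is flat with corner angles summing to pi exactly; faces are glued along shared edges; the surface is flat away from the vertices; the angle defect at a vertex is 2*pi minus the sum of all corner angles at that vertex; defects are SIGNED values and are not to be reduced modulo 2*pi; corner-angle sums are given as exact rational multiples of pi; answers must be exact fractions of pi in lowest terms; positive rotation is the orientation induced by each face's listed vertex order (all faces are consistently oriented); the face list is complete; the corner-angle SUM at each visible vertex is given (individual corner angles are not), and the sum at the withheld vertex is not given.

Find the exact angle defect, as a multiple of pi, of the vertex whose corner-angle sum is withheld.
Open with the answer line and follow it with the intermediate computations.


Answer: defect(P3) = (-5/12)*pi

V = 7, E = 21, F = 14; chi = V - E + F = 0
Gauss-Bonnet: total defect = 2*pi*chi = 0; visible defects sum to (5/12)*pi


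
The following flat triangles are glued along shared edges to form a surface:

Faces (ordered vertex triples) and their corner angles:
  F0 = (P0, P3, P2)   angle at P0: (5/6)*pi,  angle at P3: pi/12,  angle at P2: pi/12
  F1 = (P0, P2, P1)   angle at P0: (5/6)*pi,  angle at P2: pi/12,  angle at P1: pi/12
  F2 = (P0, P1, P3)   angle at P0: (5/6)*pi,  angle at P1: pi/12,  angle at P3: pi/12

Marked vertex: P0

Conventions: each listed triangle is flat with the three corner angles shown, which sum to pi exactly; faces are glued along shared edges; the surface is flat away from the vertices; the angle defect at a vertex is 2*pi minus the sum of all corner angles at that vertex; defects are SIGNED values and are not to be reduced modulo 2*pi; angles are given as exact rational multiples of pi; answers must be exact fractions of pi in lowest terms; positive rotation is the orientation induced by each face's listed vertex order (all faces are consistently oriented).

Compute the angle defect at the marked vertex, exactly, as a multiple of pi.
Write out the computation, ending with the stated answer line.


Sum of corner angles at P0: (5/2)*pi
defect = 2*pi - (5/2)*pi

Answer: defect(P0) = -pi/2


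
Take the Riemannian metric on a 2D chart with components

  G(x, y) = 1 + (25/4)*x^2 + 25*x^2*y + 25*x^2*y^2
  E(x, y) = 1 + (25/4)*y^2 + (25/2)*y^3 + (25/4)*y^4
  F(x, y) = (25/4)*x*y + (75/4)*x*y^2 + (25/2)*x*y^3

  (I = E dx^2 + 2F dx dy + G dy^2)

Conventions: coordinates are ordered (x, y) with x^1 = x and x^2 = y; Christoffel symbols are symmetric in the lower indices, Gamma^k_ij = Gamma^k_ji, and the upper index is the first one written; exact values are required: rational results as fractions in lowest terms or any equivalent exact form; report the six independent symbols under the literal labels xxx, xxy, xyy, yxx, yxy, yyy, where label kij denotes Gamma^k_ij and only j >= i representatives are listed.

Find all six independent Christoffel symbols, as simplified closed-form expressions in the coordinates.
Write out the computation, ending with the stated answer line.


E = 1 + (25/4)*y^2 + (25/2)*y^3 + (25/4)*y^4; F = (25/4)*x*y + (75/4)*x*y^2 + (25/2)*x*y^3; G = 1 + (25/4)*x^2 + 25*x^2*y + 25*x^2*y^2
Gamma^k_ij = (1/2) g^{kl} (d_i g_jl + d_j g_il - d_l g_ij), with g^inv = (1/(EG-F^2)) [[G, -F], [-F, E]]
first partials: E_x = 0, E_y = (25/2)*y + (75/2)*y^2 + 25*y^3, F_x = (25/4)*y + (75/4)*y^2 + (25/2)*y^3, F_y = (25/4)*x + (75/2)*x*y + (75/2)*x*y^2, G_x = (25/2)*x + 50*x*y + 50*x*y^2, G_y = 25*x^2 + 50*x^2*y
D = EG - F^2 = 1 + (25/4)*y^2 + (25/4)*x^2 + (25/2)*y^3 + 25*x^2*y + (25/4)*y^4 + 25*x^2*y^2
expanded: Gamma^x_xx = (G E_x - 2F F_x + F E_y)/(2D), Gamma^x_xy = (G E_y - F G_x)/(2D), Gamma^x_yy = (2G F_y - G G_x - F G_y)/(2D), Gamma^y_xx = (2E F_x - E E_y - F E_x)/(2D), Gamma^y_xy = (E G_x - F E_y)/(2D), Gamma^y_yy = (E G_y - 2F F_y + F G_x)/(2D); substitute and cancel common factors

Answer: Gamma_xxx = 0, Gamma_xxy = (50*y^3 + 75*y^2 + 25*y)/(100*x^2*y^2 + 100*x^2*y + 25*x^2 + 25*y^4 + 50*y^3 + 25*y^2 + 4), Gamma_xyy = (50*x*y^2 + 50*x*y)/(100*x^2*y^2 + 100*x^2*y + 25*x^2 + 25*y^4 + 50*y^3 + 25*y^2 + 4), Gamma_yxx = 0, Gamma_yxy = (100*x*y^2 + 100*x*y + 25*x)/(100*x^2*y^2 + 100*x^2*y + 25*x^2 + 25*y^4 + 50*y^3 + 25*y^2 + 4), Gamma_yyy = (100*x^2*y + 50*x^2)/(100*x^2*y^2 + 100*x^2*y + 25*x^2 + 25*y^4 + 50*y^3 + 25*y^2 + 4)


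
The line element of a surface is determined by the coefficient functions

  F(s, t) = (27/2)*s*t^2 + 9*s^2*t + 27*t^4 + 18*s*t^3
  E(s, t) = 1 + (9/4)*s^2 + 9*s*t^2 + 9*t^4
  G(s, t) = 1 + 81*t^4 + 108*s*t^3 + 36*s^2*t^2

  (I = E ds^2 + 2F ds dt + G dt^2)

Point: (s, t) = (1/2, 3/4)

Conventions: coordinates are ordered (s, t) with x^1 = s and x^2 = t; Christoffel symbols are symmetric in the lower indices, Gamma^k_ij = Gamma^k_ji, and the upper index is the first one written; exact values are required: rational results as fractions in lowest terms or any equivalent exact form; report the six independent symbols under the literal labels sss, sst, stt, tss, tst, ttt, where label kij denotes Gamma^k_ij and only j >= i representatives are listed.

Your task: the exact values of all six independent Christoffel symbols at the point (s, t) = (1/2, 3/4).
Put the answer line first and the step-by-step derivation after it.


Answer: Gamma_sss = 468/7733, Gamma_sst = 1404/7733, Gamma_stt = 468/703, Gamma_tss = 1404/7733, Gamma_tst = 4212/7733, Gamma_ttt = 1404/703

E = 1777/256, F = 4563/256, G = 13945/256 at the point
E_s = 117/16, E_t = 351/16, F_s = 351/16, F_t = 585/8, G_s = 1053/16, G_t = 3861/16
EG - F^2 = 7733/128;  g^inv = (128/7733) * [[13945/256, -4563/256], [-4563/256, 1777/256]]
first-kind symbols [ij,l] = (1/2)(d_i g_jl + d_j g_il - d_l g_ij): [ss,s] = E_s/2 = 117/32, [ss,t] = F_s - E_t/2 = 351/32, [st,s] = E_t/2 = 351/32, [st,t] = G_s/2 = 1053/32, [tt,s] = F_t - G_s/2 = 1287/32, [tt,t] = G_t/2 = 3861/32
Gamma^s_ij = (G*[ij,s] - F*[ij,t])/(EG - F^2), Gamma^t_ij = (E*[ij,t] - F*[ij,s])/(EG - F^2)


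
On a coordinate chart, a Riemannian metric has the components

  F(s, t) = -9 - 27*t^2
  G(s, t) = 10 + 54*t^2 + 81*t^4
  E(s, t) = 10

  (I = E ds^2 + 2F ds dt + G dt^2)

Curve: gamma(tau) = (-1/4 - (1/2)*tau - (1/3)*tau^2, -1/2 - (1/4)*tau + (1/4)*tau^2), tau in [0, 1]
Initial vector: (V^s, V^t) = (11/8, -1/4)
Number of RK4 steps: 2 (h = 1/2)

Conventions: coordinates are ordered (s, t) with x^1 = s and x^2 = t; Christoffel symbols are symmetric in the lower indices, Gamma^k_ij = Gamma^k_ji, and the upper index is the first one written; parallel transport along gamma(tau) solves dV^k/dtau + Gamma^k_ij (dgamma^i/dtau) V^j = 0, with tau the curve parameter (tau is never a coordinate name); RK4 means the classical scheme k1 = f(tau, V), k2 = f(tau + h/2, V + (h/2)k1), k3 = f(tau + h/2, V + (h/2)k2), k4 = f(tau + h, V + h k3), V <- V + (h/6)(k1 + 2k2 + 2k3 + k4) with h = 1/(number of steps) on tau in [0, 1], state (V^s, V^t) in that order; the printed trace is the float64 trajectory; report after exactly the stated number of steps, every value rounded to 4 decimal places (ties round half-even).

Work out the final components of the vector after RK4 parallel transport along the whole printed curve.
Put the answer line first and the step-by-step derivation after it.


Answer: V^s = 1.3750, V^t = -0.2500

gamma'(tau) = (-1/2 - (2/3)*tau, -1/4 + (1/2)*tau); f(tau, V)^k = -Gamma^k_ij(gamma(tau)) gamma'^i(tau) V^j; h = 1/2; intermediate values shown to 6 dp
curve data and Christoffel symbols at the stage parameters:
  tau = 0.000000: gamma = (-0.250000, -0.500000), gamma' = (-0.500000, -0.250000); Gamma_sss = 0.000000, Gamma_sst = 0.000000, Gamma_stt = 0.718802, Gamma_tss = 0.000000, Gamma_tst = 0.000000, Gamma_ttt = -1.257903
  tau = 0.250000: gamma = (-0.395833, -0.546875), gamma' = (-0.666667, -0.125000); Gamma_sss = 0.000000, Gamma_sst = 0.000000, Gamma_stt = 0.696576, Gamma_tss = 0.000000, Gamma_tst = 0.000000, Gamma_ttt = -1.321555
  tau = 0.500000: gamma = (-0.583333, -0.562500), gamma' = (-0.833333, 0.000000); Gamma_sss = 0.000000, Gamma_sst = 0.000000, Gamma_stt = 0.687294, Gamma_tss = 0.000000, Gamma_tst = 0.000000, Gamma_ttt = -1.339686
  tau = 0.750000: gamma = (-0.812500, -0.546875), gamma' = (-1.000000, 0.125000); Gamma_sss = 0.000000, Gamma_sst = 0.000000, Gamma_stt = 0.696576, Gamma_tss = 0.000000, Gamma_tst = 0.000000, Gamma_ttt = -1.321555
  tau = 1.000000: gamma = (-1.083333, -0.500000), gamma' = (-1.166667, 0.250000); Gamma_sss = 0.000000, Gamma_sst = 0.000000, Gamma_stt = 0.718802, Gamma_tss = 0.000000, Gamma_tst = 0.000000, Gamma_ttt = -1.257903
step 0: V^s = 1.3750, V^t = -0.2500
step 1: k1 = (-0.044925, 0.078619), k2 = (-0.020057, 0.038052), k3 = (-0.020940, 0.039727), k4 = (0.000000, 0.000000); V <- V + (h/6)(k1 + 2k2 + 2k3 + k4): V^s = 1.3644, V^t = -0.2305
step 2: k1 = (0.000000, 0.000000), k2 = (0.020069, -0.038075), k3 = (0.020898, -0.039647), k4 = (0.044981, -0.078716); V <- V + (h/6)(k1 + 2k2 + 2k3 + k4): V^s = 1.3750, V^t = -0.2500


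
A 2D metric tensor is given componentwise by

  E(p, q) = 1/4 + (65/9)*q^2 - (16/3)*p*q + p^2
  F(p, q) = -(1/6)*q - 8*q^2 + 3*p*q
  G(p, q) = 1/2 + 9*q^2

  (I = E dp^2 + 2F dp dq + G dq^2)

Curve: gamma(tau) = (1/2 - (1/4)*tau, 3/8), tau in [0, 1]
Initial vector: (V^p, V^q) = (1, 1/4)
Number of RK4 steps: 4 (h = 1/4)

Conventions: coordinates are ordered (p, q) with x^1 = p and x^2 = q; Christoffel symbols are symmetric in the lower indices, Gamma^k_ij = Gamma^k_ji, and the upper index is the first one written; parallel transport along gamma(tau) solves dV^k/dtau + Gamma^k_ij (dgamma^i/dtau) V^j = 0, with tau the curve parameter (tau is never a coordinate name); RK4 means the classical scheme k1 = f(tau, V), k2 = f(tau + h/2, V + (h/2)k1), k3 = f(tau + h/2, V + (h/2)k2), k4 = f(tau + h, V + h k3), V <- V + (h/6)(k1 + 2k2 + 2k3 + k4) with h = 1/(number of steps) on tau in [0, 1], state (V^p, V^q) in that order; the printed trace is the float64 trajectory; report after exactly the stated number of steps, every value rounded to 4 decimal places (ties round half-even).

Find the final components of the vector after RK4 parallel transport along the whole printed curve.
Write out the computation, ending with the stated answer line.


gamma'(tau) = (-1/4, 0); f(tau, V)^k = -Gamma^k_ij(gamma(tau)) gamma'^i(tau) V^j; h = 1/4; intermediate values shown to 6 dp
curve data and Christoffel symbols at the stage parameters:
  tau = 0.000000: gamma = (0.500000, 0.375000), gamma' = (-0.250000, 0.000000); Gamma_ppp = -1.999061, Gamma_ppq = 4.670737, Gamma_pqq = -11.793956, Gamma_qpp = -0.849225, Gamma_qpq = 1.653358, Gamma_qqq = -2.263347
  tau = 0.125000: gamma = (0.468750, 0.375000), gamma' = (-0.250000, 0.000000); Gamma_ppp = -2.178839, Gamma_ppq = 4.844587, Gamma_pqq = -11.622110, Gamma_qpp = -1.003445, Gamma_qpq = 1.811361, Gamma_qqq = -2.433930
  tau = 0.250000: gamma = (0.437500, 0.375000), gamma' = (-0.250000, 0.000000); Gamma_ppp = -2.357410, Gamma_ppq = 5.001944, Gamma_pqq = -11.437117, Gamma_qpp = -1.164349, Gamma_qpq = 1.969792, Gamma_qqq = -2.592493
  tau = 0.375000: gamma = (0.406250, 0.375000), gamma' = (-0.250000, 0.000000); Gamma_ppp = -2.533917, Gamma_ppq = 5.143107, Gamma_pqq = -11.240846, Gamma_qpp = -1.331510, Gamma_qpq = 2.127790, Gamma_qqq = -2.739023
  tau = 0.500000: gamma = (0.375000, 0.375000), gamma' = (-0.250000, 0.000000); Gamma_ppp = -2.707605, Gamma_ppq = 5.268515, Gamma_pqq = -11.035110, Gamma_qpp = -1.504478, Gamma_qpq = 2.284577, Gamma_qqq = -2.873632
  tau = 0.625000: gamma = (0.343750, 0.375000), gamma' = (-0.250000, 0.000000); Gamma_ppp = -2.877819, Gamma_ppq = 5.378719, Gamma_pqq = -10.821641, Gamma_qpp = -1.682787, Gamma_qpq = 2.439463, Gamma_qqq = -2.996541
  tau = 0.750000: gamma = (0.312500, 0.375000), gamma' = (-0.250000, 0.000000); Gamma_ppp = -3.044005, Gamma_ppq = 5.474364, Gamma_pqq = -10.602072, Gamma_qpp = -1.865967, Gamma_qpq = 2.591845, Gamma_qqq = -3.108061
  tau = 0.875000: gamma = (0.281250, 0.375000), gamma' = (-0.250000, 0.000000); Gamma_ppp = -3.205702, Gamma_ppq = 5.556166, Gamma_pqq = -10.377926, Gamma_qpp = -2.053550, Gamma_qpq = 2.741206, Gamma_qqq = -3.208579
  tau = 1.000000: gamma = (0.250000, 0.375000), gamma' = (-0.250000, 0.000000); Gamma_ppp = -3.362540, Gamma_ppq = 5.624889, Gamma_pqq = -10.150603, Gamma_qpp = -2.245079, Gamma_qpq = 2.887111, Gamma_qqq = -3.298540
step 0: V^p = 1.0000, V^q = 0.2500
step 1: k1 = (-0.207844, -0.108971), k2 = (-0.244269, -0.137302), k3 = (-0.246078, -0.137763), k4 = (-0.283542, -0.167028); V <- V + (h/6)(k1 + 2k2 + 2k3 + k4): V^p = 0.9387, V^q = 0.2156
step 2: k1 = (-0.283626, -0.167072), k2 = (-0.321832, -0.197091), k3 = (-0.323631, -0.197498), k4 = (-0.361704, -0.227692); V <- V + (h/6)(k1 + 2k2 + 2k3 + k4): V^p = 0.8580, V^q = 0.1662
step 3: k1 = (-0.361803, -0.227754), k2 = (-0.399478, -0.257900), k3 = (-0.401157, -0.258217), k4 = (-0.437432, -0.287566); V <- V + (h/6)(k1 + 2k2 + 2k3 + k4): V^p = 0.7580, V^q = 0.1018
step 4: k1 = (-0.437537, -0.287644), k2 = (-0.472208, -0.315952), k3 = (-0.473650, -0.316152), k4 = (-0.505670, -0.342557); V <- V + (h/6)(k1 + 2k2 + 2k3 + k4): V^p = 0.6398, V^q = 0.0228

Answer: V^p = 0.6398, V^q = 0.0228


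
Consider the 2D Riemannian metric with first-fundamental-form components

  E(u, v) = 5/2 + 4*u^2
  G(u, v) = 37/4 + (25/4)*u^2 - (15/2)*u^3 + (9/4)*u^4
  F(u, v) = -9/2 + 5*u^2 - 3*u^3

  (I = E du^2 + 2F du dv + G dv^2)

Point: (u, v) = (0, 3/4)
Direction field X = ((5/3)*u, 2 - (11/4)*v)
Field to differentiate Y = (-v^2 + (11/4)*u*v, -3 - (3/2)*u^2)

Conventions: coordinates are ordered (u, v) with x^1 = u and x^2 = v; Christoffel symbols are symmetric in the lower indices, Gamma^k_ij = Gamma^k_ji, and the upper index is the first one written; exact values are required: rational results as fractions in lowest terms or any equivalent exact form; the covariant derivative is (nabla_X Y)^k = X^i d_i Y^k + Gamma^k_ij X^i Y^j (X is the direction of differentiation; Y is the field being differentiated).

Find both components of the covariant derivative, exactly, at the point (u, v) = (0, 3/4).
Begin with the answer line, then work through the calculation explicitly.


Answer: (nabla_X Y)^u = 3/32, (nabla_X Y)^v = 0

E = 5/2, F = -9/2, G = 37/4 at the point
E_u = 0, E_v = 0, F_u = 0, F_v = 0, G_u = 0, G_v = 0
EG - F^2 = 23/8;  g^inv = (8/23) * [[37/4, 9/2], [9/2, 5/2]]
first-kind symbols [ij,l] = (1/2)(d_i g_jl + d_j g_il - d_l g_ij): [uu,u] = E_u/2 = 0, [uu,v] = F_u - E_v/2 = 0, [uv,u] = E_v/2 = 0, [uv,v] = G_u/2 = 0, [vv,u] = F_v - G_u/2 = 0, [vv,v] = G_v/2 = 0
Gamma^u_ij = (G*[ij,u] - F*[ij,v])/(EG - F^2), Gamma^v_ij = (E*[ij,v] - F*[ij,u])/(EG - F^2)
Gamma_uuu = 0, Gamma_uuv = 0, Gamma_uvv = 0, Gamma_vuu = 0, Gamma_vuv = 0, Gamma_vvv = 0
X = (0, -1/16), Y = (-9/16, -3) at the point
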